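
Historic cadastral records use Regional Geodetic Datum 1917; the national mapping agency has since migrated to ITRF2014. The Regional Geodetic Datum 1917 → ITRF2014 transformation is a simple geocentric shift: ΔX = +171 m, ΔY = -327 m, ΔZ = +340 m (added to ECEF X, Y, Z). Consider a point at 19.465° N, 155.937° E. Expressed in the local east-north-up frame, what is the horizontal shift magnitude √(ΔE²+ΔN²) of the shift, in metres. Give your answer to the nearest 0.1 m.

The local east axis at (φ, λ) is (−sin λ, cos λ, 0), so ΔE = −sin(155.937°)·171 + cos(155.937°)·(-327) = 228.86 m.
The local north axis is (−sin φ cos λ, −sin φ sin λ, cos φ), giving ΔN = 52.031 + 44.430 + 320.567 = 417.03 m.
Horizontal magnitude = √(ΔE² + ΔN²) = √(228.86² + 417.03²) = 475.70 m.

475.7 m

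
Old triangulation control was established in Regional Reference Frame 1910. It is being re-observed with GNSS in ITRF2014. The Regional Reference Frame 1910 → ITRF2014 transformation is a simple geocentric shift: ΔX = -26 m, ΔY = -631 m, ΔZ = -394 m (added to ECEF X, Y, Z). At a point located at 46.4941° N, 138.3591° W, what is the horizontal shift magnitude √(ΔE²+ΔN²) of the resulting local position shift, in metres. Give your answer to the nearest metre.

744 m

At φ = 46.4941°, λ = -138.3591°: sin φ = 0.725303, cos φ = 0.688429, sin λ = -0.664460, cos λ = -0.747324.
ΔE = −sin λ·ΔX + cos λ·ΔY = −(-0.664460)·(-26) + (-0.747324)·(-631) = 454.29 m.
ΔN = −sin φ cos λ·ΔX − sin φ sin λ·ΔY + cos φ·ΔZ = −(0.725303)(-0.747324)(-26) − (0.725303)(-0.664460)(-631) + (0.688429)(-394) = -589.44 m.
Horizontal magnitude = √(ΔE² + ΔN²) = √(454.29² + (-589.44)²) = 744.18 m.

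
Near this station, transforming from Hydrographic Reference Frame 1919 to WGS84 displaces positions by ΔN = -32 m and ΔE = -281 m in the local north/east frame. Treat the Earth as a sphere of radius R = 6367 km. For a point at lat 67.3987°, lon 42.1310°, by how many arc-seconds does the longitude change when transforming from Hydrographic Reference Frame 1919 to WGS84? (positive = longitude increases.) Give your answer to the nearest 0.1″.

At latitude 67.3987°, cos φ = 0.384316.
One radian of longitude at latitude φ spans R cos φ, so Δλ = ΔE / (R cos φ) = -281.0 / (6367000 × 0.384316) = -1.1484e-04 rad = -23.687″.

Δλ = -23.7″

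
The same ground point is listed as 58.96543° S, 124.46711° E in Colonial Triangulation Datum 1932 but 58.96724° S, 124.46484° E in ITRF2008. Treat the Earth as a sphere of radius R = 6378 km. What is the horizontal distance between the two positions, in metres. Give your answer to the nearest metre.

Δφ = -58.96724° − -58.96543° = -0.00181°; Δλ = 124.46484° − 124.46711° = -0.00227°.
1° along a meridian = πR/180 = 111317 m.
ΔN = Δφ × 111317 = -201.5 m; ΔE = Δλ × 111317 × cos(-58.96543°) = -0.00227 × 111317 × 0.515555 = -130.3 m.
Distance = √(ΔE² + ΔN²) = √((-130.3)² + (-201.5)²) = 239.9 m.

240 m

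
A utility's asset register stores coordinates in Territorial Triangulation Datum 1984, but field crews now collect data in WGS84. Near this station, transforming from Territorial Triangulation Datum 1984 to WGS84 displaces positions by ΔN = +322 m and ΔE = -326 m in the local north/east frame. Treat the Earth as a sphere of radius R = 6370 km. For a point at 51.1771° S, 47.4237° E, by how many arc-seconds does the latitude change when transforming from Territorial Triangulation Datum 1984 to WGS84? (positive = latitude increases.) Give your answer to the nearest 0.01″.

Δφ = 10.43″

On a sphere of radius R, 1 rad of latitude = R, so Δφ = ΔN / R = 322.0 / 6370000 = 5.0549e-05 rad = 10.427″.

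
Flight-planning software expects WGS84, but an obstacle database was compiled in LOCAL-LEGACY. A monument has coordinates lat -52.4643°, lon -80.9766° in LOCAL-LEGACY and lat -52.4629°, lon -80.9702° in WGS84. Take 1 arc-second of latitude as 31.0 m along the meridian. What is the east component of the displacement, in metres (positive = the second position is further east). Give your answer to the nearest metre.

ΔE = 435 m

Δφ = -52.4629° − -52.4643° = +0.0014°; Δλ = -80.9702° − -80.9766° = +0.0064°.
1° of latitude = 3600 × 31.00 = 111600 m.
ΔN = Δφ × 111600 = 156.2 m; ΔE = Δλ × 111600 × cos(-52.4643°) = +0.0064 × 111600 × 0.609256 = 435.2 m.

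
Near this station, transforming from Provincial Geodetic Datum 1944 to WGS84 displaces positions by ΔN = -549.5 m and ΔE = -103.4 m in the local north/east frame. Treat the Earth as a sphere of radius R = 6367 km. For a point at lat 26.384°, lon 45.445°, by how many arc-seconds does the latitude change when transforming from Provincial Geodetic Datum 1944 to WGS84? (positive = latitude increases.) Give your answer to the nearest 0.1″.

On a sphere of radius R, 1 rad of latitude = R, so Δφ = ΔN / R = -549.5 / 6367000 = -8.6304e-05 rad = -17.802″.

Δφ = -17.8″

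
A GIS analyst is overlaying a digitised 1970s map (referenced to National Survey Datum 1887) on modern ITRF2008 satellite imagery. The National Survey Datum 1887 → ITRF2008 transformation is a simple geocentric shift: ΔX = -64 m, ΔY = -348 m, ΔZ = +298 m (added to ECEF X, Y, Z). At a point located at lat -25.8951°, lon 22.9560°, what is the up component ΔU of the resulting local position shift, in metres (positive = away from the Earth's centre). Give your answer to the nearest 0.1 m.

ΔU = -305.3 m

At φ = -25.8951°, λ = 22.9560°: sin φ = -0.436725, cos φ = 0.899595, sin λ = 0.390024, cos λ = 0.920805.
ΔU = cos φ cos λ·ΔX + cos φ sin λ·ΔY + sin φ·ΔZ = (0.899595)(0.920805)(-64) + (0.899595)(0.390024)(-348) + (-0.436725)(298) = -305.26 m.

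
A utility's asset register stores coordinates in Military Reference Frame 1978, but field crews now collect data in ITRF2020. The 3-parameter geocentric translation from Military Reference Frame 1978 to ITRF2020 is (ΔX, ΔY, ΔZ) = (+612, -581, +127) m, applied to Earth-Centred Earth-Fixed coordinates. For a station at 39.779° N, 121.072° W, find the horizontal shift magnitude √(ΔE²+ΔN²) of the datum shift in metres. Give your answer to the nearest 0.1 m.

The local east axis at (φ, λ) is (−sin λ, cos λ, 0), so ΔE = −sin(-121.072°)·612 + cos(-121.072°)·(-581) = 824.05 m.
The local north axis is (−sin φ cos λ, −sin φ sin λ, cos φ), giving ΔN = 202.098 − 318.403 + 97.602 = -18.70 m.
Horizontal magnitude = √(ΔE² + ΔN²) = √(824.05² + (-18.70)²) = 824.26 m.

824.3 m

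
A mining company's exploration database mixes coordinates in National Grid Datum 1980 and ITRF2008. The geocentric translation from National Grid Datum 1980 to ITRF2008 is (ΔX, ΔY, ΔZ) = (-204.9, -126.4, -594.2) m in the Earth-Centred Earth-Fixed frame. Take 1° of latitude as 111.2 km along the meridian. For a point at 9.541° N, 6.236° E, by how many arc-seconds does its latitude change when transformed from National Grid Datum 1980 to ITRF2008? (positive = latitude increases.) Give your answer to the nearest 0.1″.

sin φ = 0.165753, cos φ = 0.986167, sin λ = 0.108624, cos λ = 0.994083.
North component: ΔN = −sin φ cos λ·ΔX − sin φ sin λ·ΔY + cos φ·ΔZ = −(0.165753)(0.994083)(-204.9) − (0.165753)(0.108624)(-126.4) + (0.986167)(-594.2) = -549.94 m.
1° of latitude spans 111200 m, so Δφ = -549.94 / 111200 × 3600 = -17.804″.

Δφ = -17.8″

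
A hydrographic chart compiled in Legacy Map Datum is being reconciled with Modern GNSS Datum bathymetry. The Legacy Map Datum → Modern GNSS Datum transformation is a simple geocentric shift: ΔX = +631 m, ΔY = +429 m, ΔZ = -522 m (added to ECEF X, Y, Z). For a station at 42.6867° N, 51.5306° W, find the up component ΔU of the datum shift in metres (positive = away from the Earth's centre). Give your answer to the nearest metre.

At φ = 42.6867°, λ = -51.5306°: sin φ = 0.677989, cos φ = 0.735072, sin λ = -0.782941, cos λ = 0.622097.
ΔU = cos φ cos λ·ΔX + cos φ sin λ·ΔY + sin φ·ΔZ = (0.735072)(0.622097)(631) + (0.735072)(-0.782941)(429) + (0.677989)(-522) = -312.26 m.

ΔU = -312 m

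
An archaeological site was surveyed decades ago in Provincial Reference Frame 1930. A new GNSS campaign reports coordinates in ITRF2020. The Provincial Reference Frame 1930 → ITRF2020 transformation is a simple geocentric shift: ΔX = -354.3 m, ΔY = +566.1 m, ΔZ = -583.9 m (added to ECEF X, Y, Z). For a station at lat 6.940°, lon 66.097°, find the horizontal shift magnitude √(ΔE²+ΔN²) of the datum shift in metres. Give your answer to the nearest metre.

835 m

The local east axis at (φ, λ) is (−sin λ, cos λ, 0), so ΔE = −sin(66.097°)·(-354.3) + cos(66.097°)·566.1 = 553.29 m.
The local north axis is (−sin φ cos λ, −sin φ sin λ, cos φ), giving ΔN = 17.346 − 62.535 − 579.622 = -624.81 m.
Horizontal magnitude = √(ΔE² + ΔN²) = √(553.29² + (-624.81)²) = 834.58 m.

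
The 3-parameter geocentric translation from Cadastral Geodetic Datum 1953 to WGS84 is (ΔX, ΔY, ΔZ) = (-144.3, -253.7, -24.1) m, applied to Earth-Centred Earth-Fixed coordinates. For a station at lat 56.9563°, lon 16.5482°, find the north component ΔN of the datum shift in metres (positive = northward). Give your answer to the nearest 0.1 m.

The local north axis is (−sin φ cos λ, −sin φ sin λ, cos φ), giving ΔN = 115.950 + 60.572 − 13.141 = 163.38 m.

ΔN = 163.4 m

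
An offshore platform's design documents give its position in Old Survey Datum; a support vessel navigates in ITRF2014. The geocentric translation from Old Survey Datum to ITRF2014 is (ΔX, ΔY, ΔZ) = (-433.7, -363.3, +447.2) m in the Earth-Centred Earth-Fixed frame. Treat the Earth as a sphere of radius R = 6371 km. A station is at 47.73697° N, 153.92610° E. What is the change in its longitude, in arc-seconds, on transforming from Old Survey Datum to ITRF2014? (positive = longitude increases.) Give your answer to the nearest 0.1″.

Δλ = 24.9″

sin φ = 0.740065, cos φ = 0.672535, sin λ = 0.439530, cos λ = -0.898228.
East component: ΔE = −sin λ·ΔX + cos λ·ΔY = −(0.439530)(-433.7) + (-0.898228)(-363.3) = 516.95 m.
1° of latitude spans πR/180 = 111195 m; at latitude φ, 1° of longitude spans that × cos φ = 74782.5 m, so Δλ = 516.95 / 74782.5 × 3600 = 24.886″.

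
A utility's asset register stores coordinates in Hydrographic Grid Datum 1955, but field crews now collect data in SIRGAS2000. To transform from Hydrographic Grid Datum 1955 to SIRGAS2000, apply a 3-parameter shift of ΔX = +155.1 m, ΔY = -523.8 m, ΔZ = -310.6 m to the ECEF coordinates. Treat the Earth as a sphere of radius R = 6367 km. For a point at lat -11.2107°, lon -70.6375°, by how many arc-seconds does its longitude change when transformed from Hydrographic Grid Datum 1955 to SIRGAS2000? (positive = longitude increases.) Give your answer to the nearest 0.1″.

Δλ = -0.9″

sin φ = -0.194418, cos φ = 0.980919, sin λ = -0.943440, cos λ = 0.331544.
East component: ΔE = −sin λ·ΔX + cos λ·ΔY = −(-0.943440)(155.1) + (0.331544)(-523.8) = -27.34 m.
1° of latitude spans πR/180 = 111125 m; at latitude φ, 1° of longitude spans that × cos φ = 109004.7 m, so Δλ = -27.34 / 109004.7 × 3600 = -0.903″.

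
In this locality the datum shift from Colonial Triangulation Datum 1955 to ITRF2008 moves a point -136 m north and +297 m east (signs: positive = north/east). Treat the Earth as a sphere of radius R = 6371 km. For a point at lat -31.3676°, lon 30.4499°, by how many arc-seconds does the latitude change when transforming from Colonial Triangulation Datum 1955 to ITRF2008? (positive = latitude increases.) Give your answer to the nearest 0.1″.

Δφ = -4.4″

On a sphere of radius R, 1 rad of latitude = R, so Δφ = ΔN / R = -136.0 / 6371000 = -2.1347e-05 rad = -4.403″.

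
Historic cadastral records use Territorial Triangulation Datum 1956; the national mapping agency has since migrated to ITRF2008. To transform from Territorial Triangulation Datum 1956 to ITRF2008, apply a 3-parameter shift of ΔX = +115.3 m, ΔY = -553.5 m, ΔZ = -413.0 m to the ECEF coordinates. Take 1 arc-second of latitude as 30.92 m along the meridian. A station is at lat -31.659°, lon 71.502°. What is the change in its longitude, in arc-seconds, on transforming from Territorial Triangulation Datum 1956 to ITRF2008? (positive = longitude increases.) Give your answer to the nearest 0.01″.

Δλ = -10.83″

sin φ = -0.524863, cos φ = 0.851187, sin λ = 0.948335, cos λ = 0.317272.
East component: ΔE = −sin λ·ΔX + cos λ·ΔY = −(0.948335)(115.3) + (0.317272)(-553.5) = -284.95 m.
1° of latitude spans 3600 × 30.92 = 111312 m; at latitude φ, 1° of longitude spans that × cos φ = 94747.3 m, so Δλ = -284.95 / 94747.3 × 3600 = -10.827″.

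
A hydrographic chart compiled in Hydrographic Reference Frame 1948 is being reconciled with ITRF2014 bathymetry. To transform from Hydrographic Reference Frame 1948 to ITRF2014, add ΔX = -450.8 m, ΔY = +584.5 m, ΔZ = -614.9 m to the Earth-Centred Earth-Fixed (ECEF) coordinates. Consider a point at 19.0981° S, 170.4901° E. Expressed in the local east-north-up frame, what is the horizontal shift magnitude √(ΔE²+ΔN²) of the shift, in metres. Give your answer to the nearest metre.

644 m

At φ = -19.0981°, λ = 170.4901°: sin φ = -0.327187, cos φ = 0.944960, sin λ = 0.165218, cos λ = -0.986257.
ΔE = −sin λ·ΔX + cos λ·ΔY = −(0.165218)·(-450.8) + (-0.986257)·(584.5) = -501.99 m.
ΔN = −sin φ cos λ·ΔX − sin φ sin λ·ΔY + cos φ·ΔZ = −(-0.327187)(-0.986257)(-450.8) − (-0.327187)(0.165218)(584.5) + (0.944960)(-614.9) = -403.99 m.
Horizontal magnitude = √(ΔE² + ΔN²) = √((-501.99)² + (-403.99)²) = 644.36 m.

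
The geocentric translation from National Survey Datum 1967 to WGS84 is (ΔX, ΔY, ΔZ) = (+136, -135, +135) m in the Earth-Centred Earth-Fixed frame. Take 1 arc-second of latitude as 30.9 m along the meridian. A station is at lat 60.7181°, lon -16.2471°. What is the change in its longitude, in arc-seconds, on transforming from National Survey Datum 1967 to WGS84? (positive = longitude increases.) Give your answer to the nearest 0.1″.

sin φ = 0.872224, cos φ = 0.489107, sin λ = -0.279780, cos λ = 0.960064.
East component: ΔE = −sin λ·ΔX + cos λ·ΔY = −(-0.279780)(136) + (0.960064)(-135) = -91.56 m.
1° of latitude spans 3600 × 30.90 = 111240 m; at latitude φ, 1° of longitude spans that × cos φ = 54408.3 m, so Δλ = -91.56 / 54408.3 × 3600 = -6.058″.

Δλ = -6.1″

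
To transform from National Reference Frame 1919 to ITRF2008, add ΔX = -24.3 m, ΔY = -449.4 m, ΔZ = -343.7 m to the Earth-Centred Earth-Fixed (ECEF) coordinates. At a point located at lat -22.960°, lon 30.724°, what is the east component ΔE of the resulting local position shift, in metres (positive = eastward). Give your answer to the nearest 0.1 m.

ΔE = -373.9 m

At φ = -22.960°, λ = 30.724°: sin φ = -0.390088, cos φ = 0.920777, sin λ = 0.510903, cos λ = 0.859638.
ΔE = −sin λ·ΔX + cos λ·ΔY = −(0.510903)·(-24.3) + (0.859638)·(-449.4) = -373.91 m.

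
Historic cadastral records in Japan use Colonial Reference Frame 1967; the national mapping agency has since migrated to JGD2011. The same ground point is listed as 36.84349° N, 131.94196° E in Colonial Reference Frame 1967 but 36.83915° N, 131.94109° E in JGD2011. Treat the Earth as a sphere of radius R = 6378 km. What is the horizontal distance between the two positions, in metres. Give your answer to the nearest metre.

Δφ = 36.83915° − 36.84349° = -0.00434°; Δλ = 131.94109° − 131.94196° = -0.00087°.
1° along a meridian = πR/180 = 111317 m.
ΔN = Δφ × 111317 = -483.1 m; ΔE = Δλ × 111317 × cos(36.84349°) = -0.00087 × 111317 × 0.800276 = -77.5 m.
Distance = √(ΔE² + ΔN²) = √((-77.5)² + (-483.1)²) = 489.3 m.

489 m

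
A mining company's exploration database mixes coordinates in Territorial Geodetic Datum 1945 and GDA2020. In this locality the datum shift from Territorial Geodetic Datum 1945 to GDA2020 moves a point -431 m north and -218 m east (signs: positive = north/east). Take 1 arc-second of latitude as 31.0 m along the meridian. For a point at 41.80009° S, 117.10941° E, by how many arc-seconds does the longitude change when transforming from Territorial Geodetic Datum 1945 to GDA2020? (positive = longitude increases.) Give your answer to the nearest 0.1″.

At latitude -41.80009°, cos φ = 0.745475.
1″ of longitude at this latitude = 31.00 × cos φ = 23.1097 m, so Δλ = -218.0 / 23.1097 = -9.433″.

Δλ = -9.4″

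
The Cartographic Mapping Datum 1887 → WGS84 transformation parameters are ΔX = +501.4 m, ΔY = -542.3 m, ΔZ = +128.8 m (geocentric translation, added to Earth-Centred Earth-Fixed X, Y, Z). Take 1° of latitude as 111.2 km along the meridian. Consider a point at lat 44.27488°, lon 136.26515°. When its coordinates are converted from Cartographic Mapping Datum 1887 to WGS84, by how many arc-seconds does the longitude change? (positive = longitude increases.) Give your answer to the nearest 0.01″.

sin φ = 0.698101, cos φ = 0.715999, sin λ = 0.691322, cos λ = -0.722547.
East component: ΔE = −sin λ·ΔX + cos λ·ΔY = −(0.691322)(501.4) + (-0.722547)(-542.3) = 45.21 m.
1° of latitude spans 111200 m; at latitude φ, 1° of longitude spans that × cos φ = 79619.1 m, so Δλ = 45.21 / 79619.1 × 3600 = 2.044″.

Δλ = 2.04″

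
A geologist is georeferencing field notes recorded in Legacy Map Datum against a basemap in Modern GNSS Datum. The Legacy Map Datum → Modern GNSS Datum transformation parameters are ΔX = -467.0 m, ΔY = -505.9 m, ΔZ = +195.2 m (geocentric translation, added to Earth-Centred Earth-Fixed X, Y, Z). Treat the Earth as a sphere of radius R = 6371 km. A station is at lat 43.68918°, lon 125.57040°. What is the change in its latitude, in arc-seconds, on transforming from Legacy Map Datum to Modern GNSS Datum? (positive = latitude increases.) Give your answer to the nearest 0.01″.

sin φ = 0.690746, cos φ = 0.723098, sin λ = 0.813401, cos λ = -0.581703.
North component: ΔN = −sin φ cos λ·ΔX − sin φ sin λ·ΔY + cos φ·ΔZ = −(0.690746)(-0.581703)(-467.0) − (0.690746)(0.813401)(-505.9) + (0.723098)(195.2) = 237.75 m.
1° of latitude spans πR/180 = 111195 m, so Δφ = 237.75 / 111195 × 3600 = 7.697″.

Δφ = 7.70″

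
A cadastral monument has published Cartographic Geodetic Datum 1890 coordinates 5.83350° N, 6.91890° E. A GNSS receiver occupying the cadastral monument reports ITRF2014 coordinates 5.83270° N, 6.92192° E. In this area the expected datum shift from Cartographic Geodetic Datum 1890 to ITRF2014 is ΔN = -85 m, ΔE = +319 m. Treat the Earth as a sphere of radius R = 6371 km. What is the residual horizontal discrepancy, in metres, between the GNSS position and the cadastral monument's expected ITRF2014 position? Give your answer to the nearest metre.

Observed coordinate differences: Δφ = -0.00080°, Δλ = +0.00302°.
Converting to metres (1° lat = 111195 m, cos φ = 0.994821): observed ΔN = -89.0 m, observed ΔE = 334.1 m.
Subtracting the expected shift leaves a residual of -89.0 − (-85) = -4.0 m north and 334.1 − (319) = 15.1 m east.
Residual distance = √((-4.0)² + 15.1²) = 15.6 m.

16 m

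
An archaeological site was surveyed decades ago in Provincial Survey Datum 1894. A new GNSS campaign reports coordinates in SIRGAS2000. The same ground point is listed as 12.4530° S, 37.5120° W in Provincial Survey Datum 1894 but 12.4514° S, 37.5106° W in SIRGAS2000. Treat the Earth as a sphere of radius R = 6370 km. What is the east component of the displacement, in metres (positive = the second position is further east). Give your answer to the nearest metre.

Δφ = -12.4514° − -12.4530° = +0.0016°; Δλ = -37.5106° − -37.5120° = +0.0014°.
1° along a meridian = πR/180 = 111177 m.
ΔN = Δφ × 111177 = 177.9 m; ΔE = Δλ × 111177 × cos(-12.4530°) = +0.0014 × 111177 × 0.976473 = 152.0 m.

ΔE = 152 m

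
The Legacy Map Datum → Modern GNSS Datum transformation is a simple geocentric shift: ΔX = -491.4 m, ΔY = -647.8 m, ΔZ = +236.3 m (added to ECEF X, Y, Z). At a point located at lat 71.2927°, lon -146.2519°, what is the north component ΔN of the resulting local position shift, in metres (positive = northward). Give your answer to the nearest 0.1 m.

ΔN = -652.1 m

The local north axis is (−sin φ cos λ, −sin φ sin λ, cos φ), giving ΔN = -387.007 − 340.868 + 75.789 = -652.09 m.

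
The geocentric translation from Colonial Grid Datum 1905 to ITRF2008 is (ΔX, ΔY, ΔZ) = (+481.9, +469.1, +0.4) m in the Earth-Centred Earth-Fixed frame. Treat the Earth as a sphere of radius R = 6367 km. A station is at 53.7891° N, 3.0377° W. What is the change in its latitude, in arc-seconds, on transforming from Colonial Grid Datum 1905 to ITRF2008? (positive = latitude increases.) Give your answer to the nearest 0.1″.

Δφ = -11.9″

sin φ = 0.806848, cos φ = 0.590759, sin λ = -0.052993, cos λ = 0.998595.
North component: ΔN = −sin φ cos λ·ΔX − sin φ sin λ·ΔY + cos φ·ΔZ = −(0.806848)(0.998595)(481.9) − (0.806848)(-0.052993)(469.1) + (0.590759)(0.4) = -367.98 m.
1° of latitude spans πR/180 = 111125 m, so Δφ = -367.98 / 111125 × 3600 = -11.921″.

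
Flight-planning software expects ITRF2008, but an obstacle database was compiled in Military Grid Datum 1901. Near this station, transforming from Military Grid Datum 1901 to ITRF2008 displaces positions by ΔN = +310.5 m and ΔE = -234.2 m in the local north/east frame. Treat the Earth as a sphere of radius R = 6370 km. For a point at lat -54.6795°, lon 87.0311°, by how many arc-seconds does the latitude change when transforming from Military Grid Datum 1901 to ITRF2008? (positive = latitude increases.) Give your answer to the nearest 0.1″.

Δφ = 10.1″

On a sphere of radius R, 1 rad of latitude = R, so Δφ = ΔN / R = 310.5 / 6370000 = 4.8744e-05 rad = 10.054″.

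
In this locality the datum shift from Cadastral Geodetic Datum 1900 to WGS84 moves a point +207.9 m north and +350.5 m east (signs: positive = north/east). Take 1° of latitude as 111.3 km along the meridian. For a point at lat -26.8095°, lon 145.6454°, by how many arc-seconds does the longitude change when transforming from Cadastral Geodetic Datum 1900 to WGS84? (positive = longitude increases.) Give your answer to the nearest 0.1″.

At latitude -26.8095°, cos φ = 0.892511.
1° of longitude at this latitude = 111.3 × cos φ = 99.34 km, so Δλ = 350.5 / 99336.5 = 0.0035284° = 12.702″.

Δλ = 12.7″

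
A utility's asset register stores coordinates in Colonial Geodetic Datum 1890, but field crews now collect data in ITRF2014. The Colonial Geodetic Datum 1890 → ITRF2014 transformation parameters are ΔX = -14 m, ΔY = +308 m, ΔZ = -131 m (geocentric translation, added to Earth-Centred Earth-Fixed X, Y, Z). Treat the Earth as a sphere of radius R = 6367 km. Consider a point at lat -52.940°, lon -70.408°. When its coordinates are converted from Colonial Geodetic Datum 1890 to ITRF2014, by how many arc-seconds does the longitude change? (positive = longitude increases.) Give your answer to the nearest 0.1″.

Δλ = 4.8″

sin φ = -0.798005, cos φ = 0.602651, sin λ = -0.942104, cos λ = 0.335320.
East component: ΔE = −sin λ·ΔX + cos λ·ΔY = −(-0.942104)(-14) + (0.335320)(308) = 90.09 m.
1° of latitude spans πR/180 = 111125 m; at latitude φ, 1° of longitude spans that × cos φ = 66969.7 m, so Δλ = 90.09 / 66969.7 × 3600 = 4.843″.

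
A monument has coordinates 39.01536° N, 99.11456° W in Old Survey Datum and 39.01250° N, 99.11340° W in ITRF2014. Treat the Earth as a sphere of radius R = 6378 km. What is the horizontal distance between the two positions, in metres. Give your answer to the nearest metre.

334 m

Δφ = 39.01250° − 39.01536° = -0.00286°; Δλ = -99.11340° − -99.11456° = +0.00116°.
1° along a meridian = πR/180 = 111317 m.
ΔN = Δφ × 111317 = -318.4 m; ΔE = Δλ × 111317 × cos(39.01536°) = +0.00116 × 111317 × 0.776977 = 100.3 m.
Distance = √(ΔE² + ΔN²) = √(100.3² + (-318.4)²) = 333.8 m.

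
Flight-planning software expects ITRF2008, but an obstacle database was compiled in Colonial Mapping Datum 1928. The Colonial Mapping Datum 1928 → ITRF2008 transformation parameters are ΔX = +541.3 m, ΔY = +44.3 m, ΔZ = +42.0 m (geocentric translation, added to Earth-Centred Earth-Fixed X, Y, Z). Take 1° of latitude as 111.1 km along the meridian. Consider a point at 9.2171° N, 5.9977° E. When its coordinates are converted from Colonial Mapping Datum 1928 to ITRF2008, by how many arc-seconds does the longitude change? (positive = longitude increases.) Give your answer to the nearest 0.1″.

sin φ = 0.160176, cos φ = 0.987089, sin λ = 0.104489, cos λ = 0.994526.
East component: ΔE = −sin λ·ΔX + cos λ·ΔY = −(0.104489)(541.3) + (0.994526)(44.3) = -12.50 m.
1° of latitude spans 111100 m; at latitude φ, 1° of longitude spans that × cos φ = 109665.5 m, so Δλ = -12.50 / 109665.5 × 3600 = -0.410″.

Δλ = -0.4″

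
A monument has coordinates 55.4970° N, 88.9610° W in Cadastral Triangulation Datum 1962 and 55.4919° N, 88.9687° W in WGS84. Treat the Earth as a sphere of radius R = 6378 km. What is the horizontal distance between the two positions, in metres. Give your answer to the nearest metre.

Δφ = 55.4919° − 55.4970° = -0.0051°; Δλ = -88.9687° − -88.9610° = -0.0077°.
1° along a meridian = πR/180 = 111317 m.
ΔN = Δφ × 111317 = -567.7 m; ΔE = Δλ × 111317 × cos(55.4970°) = -0.0077 × 111317 × 0.566449 = -485.5 m.
Distance = √(ΔE² + ΔN²) = √((-485.5)² + (-567.7)²) = 747.0 m.

747 m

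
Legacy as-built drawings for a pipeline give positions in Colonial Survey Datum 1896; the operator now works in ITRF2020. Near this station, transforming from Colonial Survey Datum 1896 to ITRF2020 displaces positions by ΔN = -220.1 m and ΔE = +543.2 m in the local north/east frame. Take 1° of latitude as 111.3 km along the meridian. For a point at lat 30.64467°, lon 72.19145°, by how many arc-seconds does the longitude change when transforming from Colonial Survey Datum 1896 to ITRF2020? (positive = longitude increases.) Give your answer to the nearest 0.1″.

Δλ = 20.4″

At latitude 30.64467°, cos φ = 0.860345.
1° of longitude at this latitude = 111.3 × cos φ = 95.76 km, so Δλ = 543.2 / 95756.4 = 0.0056727° = 20.422″.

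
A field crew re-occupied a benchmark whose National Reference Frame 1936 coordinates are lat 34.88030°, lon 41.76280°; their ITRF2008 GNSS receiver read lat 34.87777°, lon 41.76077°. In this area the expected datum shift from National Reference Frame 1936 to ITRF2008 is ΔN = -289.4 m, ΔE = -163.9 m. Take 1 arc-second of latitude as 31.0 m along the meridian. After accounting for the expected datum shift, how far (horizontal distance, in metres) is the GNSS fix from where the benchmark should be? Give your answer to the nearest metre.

Observed coordinate differences: Δφ = -0.00253°, Δλ = -0.00203°.
Converting to metres (1° lat = 111600 m, cos φ = 0.820349): observed ΔN = -282.3 m, observed ΔE = -185.8 m.
Subtracting the expected shift leaves a residual of -282.3 − (-289.4) = 7.1 m north and -185.8 − (-163.9) = -21.9 m east.
Residual distance = √(7.1² + (-21.9)²) = 23.1 m.

23 m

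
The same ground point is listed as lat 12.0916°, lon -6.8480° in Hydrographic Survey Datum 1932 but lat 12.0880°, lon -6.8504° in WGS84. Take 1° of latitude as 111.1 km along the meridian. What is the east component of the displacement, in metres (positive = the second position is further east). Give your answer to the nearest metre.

ΔE = -261 m

Δφ = 12.0880° − 12.0916° = -0.0036°; Δλ = -6.8504° − -6.8480° = -0.0024°.
ΔN = Δφ × 111100 = -400.0 m; ΔE = Δλ × 111100 × cos(12.0916°) = -0.0024 × 111100 × 0.977814 = -260.7 m.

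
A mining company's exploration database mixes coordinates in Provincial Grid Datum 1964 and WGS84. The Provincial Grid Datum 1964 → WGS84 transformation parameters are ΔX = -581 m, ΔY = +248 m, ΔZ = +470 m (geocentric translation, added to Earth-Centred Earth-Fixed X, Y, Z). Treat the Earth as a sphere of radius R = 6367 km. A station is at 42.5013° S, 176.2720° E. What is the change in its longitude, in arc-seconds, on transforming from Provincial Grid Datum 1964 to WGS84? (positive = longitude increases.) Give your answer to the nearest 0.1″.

sin φ = -0.675607, cos φ = 0.737262, sin λ = 0.065020, cos λ = -0.997884.
East component: ΔE = −sin λ·ΔX + cos λ·ΔY = −(0.065020)(-581) + (-0.997884)(248) = -209.70 m.
1° of latitude spans πR/180 = 111125 m; at latitude φ, 1° of longitude spans that × cos φ = 81928.3 m, so Δλ = -209.70 / 81928.3 × 3600 = -9.214″.

Δλ = -9.2″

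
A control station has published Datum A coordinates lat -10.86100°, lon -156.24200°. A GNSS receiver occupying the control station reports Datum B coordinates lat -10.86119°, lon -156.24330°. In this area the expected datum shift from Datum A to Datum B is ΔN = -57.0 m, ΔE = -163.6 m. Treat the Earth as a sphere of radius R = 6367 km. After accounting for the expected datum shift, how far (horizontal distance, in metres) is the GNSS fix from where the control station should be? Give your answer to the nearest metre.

42 m

Observed coordinate differences: Δφ = -0.00019°, Δλ = -0.00130°.
Converting to metres (1° lat = 111125 m, cos φ = 0.982087): observed ΔN = -21.1 m, observed ΔE = -141.9 m.
Subtracting the expected shift leaves a residual of -21.1 − (-57.0) = 35.9 m north and -141.9 − (-163.6) = 21.7 m east.
Residual distance = √(35.9² + 21.7²) = 41.9 m.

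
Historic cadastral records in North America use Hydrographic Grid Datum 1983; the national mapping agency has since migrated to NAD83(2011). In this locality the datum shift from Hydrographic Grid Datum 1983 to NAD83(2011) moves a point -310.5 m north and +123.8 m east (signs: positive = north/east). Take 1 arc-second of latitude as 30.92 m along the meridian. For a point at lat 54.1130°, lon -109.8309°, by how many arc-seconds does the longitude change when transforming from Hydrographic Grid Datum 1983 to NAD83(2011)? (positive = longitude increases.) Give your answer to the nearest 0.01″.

At latitude 54.1130°, cos φ = 0.586189.
1″ of longitude at this latitude = 30.92 × cos φ = 18.1249 m, so Δλ = 123.8 / 18.1249 = 6.830″.

Δλ = 6.83″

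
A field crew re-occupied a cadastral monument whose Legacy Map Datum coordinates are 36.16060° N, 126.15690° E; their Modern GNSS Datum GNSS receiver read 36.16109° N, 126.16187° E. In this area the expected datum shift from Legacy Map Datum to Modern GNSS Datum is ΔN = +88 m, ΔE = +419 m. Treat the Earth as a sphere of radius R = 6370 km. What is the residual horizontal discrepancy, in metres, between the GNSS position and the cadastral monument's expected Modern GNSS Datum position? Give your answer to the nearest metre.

Observed coordinate differences: Δφ = +0.00049°, Δλ = +0.00497°.
Converting to metres (1° lat = 111177 m, cos φ = 0.807366): observed ΔN = 54.5 m, observed ΔE = 446.1 m.
Subtracting the expected shift leaves a residual of 54.5 − (88) = -33.5 m north and 446.1 − (419) = 27.1 m east.
Residual distance = √((-33.5)² + 27.1²) = 43.1 m.

43 m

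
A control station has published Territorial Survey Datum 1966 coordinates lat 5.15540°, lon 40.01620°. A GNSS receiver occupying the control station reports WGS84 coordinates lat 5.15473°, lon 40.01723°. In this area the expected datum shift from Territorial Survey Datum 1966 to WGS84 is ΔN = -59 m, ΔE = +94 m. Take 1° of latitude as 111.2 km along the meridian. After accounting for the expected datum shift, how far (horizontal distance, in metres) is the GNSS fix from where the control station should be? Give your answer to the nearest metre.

25 m

Observed coordinate differences: Δφ = -0.00067°, Δλ = +0.00103°.
Converting to metres (1° lat = 111200 m, cos φ = 0.995955): observed ΔN = -74.5 m, observed ΔE = 114.1 m.
Subtracting the expected shift leaves a residual of -74.5 − (-59) = -15.5 m north and 114.1 − (94) = 20.1 m east.
Residual distance = √((-15.5)² + 20.1²) = 25.4 m.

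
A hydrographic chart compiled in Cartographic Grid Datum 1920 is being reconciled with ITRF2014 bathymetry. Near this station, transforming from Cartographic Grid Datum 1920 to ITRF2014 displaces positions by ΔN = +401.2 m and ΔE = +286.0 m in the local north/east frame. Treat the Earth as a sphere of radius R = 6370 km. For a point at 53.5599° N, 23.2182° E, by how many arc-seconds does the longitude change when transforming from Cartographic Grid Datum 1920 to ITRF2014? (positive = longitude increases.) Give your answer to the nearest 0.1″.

Δλ = 15.6″

At latitude 53.5599°, cos φ = 0.593982.
One radian of longitude at latitude φ spans R cos φ, so Δλ = ΔE / (R cos φ) = 286.0 / (6370000 × 0.593982) = 7.5588e-05 rad = 15.591″.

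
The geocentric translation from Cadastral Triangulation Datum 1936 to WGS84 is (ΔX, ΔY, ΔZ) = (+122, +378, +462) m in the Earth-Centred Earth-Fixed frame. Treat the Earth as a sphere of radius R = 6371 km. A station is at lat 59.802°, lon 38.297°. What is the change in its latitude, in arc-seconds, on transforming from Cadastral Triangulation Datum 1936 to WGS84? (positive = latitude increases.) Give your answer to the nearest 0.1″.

sin φ = 0.864292, cos φ = 0.502990, sin λ = 0.619738, cos λ = 0.784809.
North component: ΔN = −sin φ cos λ·ΔX − sin φ sin λ·ΔY + cos φ·ΔZ = −(0.864292)(0.784809)(122) − (0.864292)(0.619738)(378) + (0.502990)(462) = -52.84 m.
1° of latitude spans πR/180 = 111195 m, so Δφ = -52.84 / 111195 × 3600 = -1.711″.

Δφ = -1.7″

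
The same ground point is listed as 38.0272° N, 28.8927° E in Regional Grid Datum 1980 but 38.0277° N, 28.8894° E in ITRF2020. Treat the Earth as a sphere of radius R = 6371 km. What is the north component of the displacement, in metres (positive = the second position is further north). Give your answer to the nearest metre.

Δφ = 38.0277° − 38.0272° = +0.0005°; Δλ = 28.8894° − 28.8927° = -0.0033°.
1° along a meridian = πR/180 = 111195 m.
ΔN = Δφ × 111195 = 55.6 m; ΔE = Δλ × 111195 × cos(38.0272°) = -0.0033 × 111195 × 0.787718 = -289.0 m.

ΔN = 56 m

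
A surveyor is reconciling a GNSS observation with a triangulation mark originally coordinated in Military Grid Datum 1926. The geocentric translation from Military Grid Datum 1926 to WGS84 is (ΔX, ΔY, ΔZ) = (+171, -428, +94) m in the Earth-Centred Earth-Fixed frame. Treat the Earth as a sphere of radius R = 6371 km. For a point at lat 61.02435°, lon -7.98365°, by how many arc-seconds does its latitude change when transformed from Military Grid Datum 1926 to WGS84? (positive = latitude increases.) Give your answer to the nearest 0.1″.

Δφ = -5.0″

sin φ = 0.874826, cos φ = 0.484438, sin λ = -0.138891, cos λ = 0.990308.
North component: ΔN = −sin φ cos λ·ΔX − sin φ sin λ·ΔY + cos φ·ΔZ = −(0.874826)(0.990308)(171) − (0.874826)(-0.138891)(-428) + (0.484438)(94) = -154.61 m.
1° of latitude spans πR/180 = 111195 m, so Δφ = -154.61 / 111195 × 3600 = -5.006″.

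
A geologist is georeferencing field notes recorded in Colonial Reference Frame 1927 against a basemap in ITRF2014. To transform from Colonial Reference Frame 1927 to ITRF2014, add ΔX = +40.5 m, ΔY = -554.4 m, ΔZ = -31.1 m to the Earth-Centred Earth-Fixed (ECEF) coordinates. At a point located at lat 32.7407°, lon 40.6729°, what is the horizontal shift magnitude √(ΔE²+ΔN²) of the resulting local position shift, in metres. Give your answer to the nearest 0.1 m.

472.2 m

The local east axis at (φ, λ) is (−sin λ, cos λ, 0), so ΔE = −sin(40.6729°)·40.5 + cos(40.6729°)·(-554.4) = -446.88 m.
The local north axis is (−sin φ cos λ, −sin φ sin λ, cos φ), giving ΔN = -16.613 + 195.418 − 26.159 = 152.65 m.
Horizontal magnitude = √(ΔE² + ΔN²) = √((-446.88)² + 152.65²) = 472.23 m.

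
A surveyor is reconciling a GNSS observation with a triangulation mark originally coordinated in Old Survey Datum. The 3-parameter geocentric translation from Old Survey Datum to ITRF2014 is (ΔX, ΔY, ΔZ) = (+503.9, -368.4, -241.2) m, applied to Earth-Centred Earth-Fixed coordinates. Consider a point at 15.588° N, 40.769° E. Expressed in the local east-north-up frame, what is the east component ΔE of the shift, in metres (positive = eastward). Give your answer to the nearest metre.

At φ = 15.588°, λ = 40.769°: sin φ = 0.268718, cos φ = 0.963219, sin λ = 0.653011, cos λ = 0.757348.
ΔE = −sin λ·ΔX + cos λ·ΔY = −(0.653011)·(503.9) + (0.757348)·(-368.4) = -608.06 m.

ΔE = -608 m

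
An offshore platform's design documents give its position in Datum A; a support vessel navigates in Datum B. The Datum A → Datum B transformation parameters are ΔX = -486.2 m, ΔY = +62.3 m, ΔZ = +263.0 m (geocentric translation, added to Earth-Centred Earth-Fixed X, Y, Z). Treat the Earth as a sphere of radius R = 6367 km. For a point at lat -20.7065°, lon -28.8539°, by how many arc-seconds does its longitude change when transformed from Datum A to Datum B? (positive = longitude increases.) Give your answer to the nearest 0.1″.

Δλ = -6.2″

sin φ = -0.353581, cos φ = 0.935404, sin λ = -0.482578, cos λ = 0.875853.
East component: ΔE = −sin λ·ΔX + cos λ·ΔY = −(-0.482578)(-486.2) + (0.875853)(62.3) = -180.06 m.
1° of latitude spans πR/180 = 111125 m; at latitude φ, 1° of longitude spans that × cos φ = 103946.9 m, so Δλ = -180.06 / 103946.9 × 3600 = -6.236″.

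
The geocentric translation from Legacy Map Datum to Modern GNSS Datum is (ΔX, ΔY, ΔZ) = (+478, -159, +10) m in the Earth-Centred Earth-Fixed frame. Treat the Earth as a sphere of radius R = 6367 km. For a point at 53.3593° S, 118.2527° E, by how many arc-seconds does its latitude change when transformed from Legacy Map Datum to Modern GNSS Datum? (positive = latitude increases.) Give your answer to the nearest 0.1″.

Δφ = -9.3″

sin φ = -0.802394, cos φ = 0.596795, sin λ = 0.880868, cos λ = -0.473361.
North component: ΔN = −sin φ cos λ·ΔX − sin φ sin λ·ΔY + cos φ·ΔZ = −(-0.802394)(-0.473361)(478) − (-0.802394)(0.880868)(-159) + (0.596795)(10) = -287.97 m.
1° of latitude spans πR/180 = 111125 m, so Δφ = -287.97 / 111125 × 3600 = -9.329″.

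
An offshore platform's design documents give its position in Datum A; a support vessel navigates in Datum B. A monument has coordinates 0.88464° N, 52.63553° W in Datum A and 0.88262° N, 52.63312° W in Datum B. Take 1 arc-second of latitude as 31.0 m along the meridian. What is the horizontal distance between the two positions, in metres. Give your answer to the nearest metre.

Δφ = 0.88262° − 0.88464° = -0.00202°; Δλ = -52.63312° − -52.63553° = +0.00241°.
1° of latitude = 3600 × 31.00 = 111600 m.
ΔN = Δφ × 111600 = -225.4 m; ΔE = Δλ × 111600 × cos(0.88464°) = +0.00241 × 111600 × 0.999881 = 268.9 m.
Distance = √(ΔE² + ΔN²) = √(268.9² + (-225.4)²) = 350.9 m.

351 m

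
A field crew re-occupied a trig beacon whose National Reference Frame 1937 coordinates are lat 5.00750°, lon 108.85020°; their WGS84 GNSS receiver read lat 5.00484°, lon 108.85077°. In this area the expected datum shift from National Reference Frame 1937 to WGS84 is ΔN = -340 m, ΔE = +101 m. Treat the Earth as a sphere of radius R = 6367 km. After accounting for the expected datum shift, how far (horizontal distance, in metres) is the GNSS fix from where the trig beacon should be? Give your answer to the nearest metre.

Observed coordinate differences: Δφ = -0.00266°, Δλ = +0.00057°.
Converting to metres (1° lat = 111125 m, cos φ = 0.996183): observed ΔN = -295.6 m, observed ΔE = 63.1 m.
Subtracting the expected shift leaves a residual of -295.6 − (-340) = 44.4 m north and 63.1 − (101) = -37.9 m east.
Residual distance = √(44.4² + (-37.9)²) = 58.4 m.

58 m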